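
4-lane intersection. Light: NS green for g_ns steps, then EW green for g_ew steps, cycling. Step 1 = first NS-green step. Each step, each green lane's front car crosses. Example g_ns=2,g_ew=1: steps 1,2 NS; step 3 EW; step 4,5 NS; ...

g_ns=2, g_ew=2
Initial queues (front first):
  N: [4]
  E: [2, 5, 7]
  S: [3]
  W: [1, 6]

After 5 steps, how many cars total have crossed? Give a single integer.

Step 1 [NS]: N:car4-GO,E:wait,S:car3-GO,W:wait | queues: N=0 E=3 S=0 W=2
Step 2 [NS]: N:empty,E:wait,S:empty,W:wait | queues: N=0 E=3 S=0 W=2
Step 3 [EW]: N:wait,E:car2-GO,S:wait,W:car1-GO | queues: N=0 E=2 S=0 W=1
Step 4 [EW]: N:wait,E:car5-GO,S:wait,W:car6-GO | queues: N=0 E=1 S=0 W=0
Step 5 [NS]: N:empty,E:wait,S:empty,W:wait | queues: N=0 E=1 S=0 W=0
Cars crossed by step 5: 6

Answer: 6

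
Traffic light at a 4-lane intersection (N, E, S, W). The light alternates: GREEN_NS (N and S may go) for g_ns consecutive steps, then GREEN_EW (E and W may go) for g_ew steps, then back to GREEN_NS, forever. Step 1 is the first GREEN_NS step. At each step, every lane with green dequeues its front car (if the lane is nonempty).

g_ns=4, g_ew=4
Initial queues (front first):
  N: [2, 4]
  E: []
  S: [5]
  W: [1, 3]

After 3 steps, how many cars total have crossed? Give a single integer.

Step 1 [NS]: N:car2-GO,E:wait,S:car5-GO,W:wait | queues: N=1 E=0 S=0 W=2
Step 2 [NS]: N:car4-GO,E:wait,S:empty,W:wait | queues: N=0 E=0 S=0 W=2
Step 3 [NS]: N:empty,E:wait,S:empty,W:wait | queues: N=0 E=0 S=0 W=2
Cars crossed by step 3: 3

Answer: 3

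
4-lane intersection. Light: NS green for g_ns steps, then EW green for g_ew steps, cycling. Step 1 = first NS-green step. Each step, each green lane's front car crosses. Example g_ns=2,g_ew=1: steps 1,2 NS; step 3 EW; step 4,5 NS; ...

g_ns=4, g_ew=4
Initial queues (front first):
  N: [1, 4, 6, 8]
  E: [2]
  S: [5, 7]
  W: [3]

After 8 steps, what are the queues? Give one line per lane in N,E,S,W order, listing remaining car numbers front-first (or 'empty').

Step 1 [NS]: N:car1-GO,E:wait,S:car5-GO,W:wait | queues: N=3 E=1 S=1 W=1
Step 2 [NS]: N:car4-GO,E:wait,S:car7-GO,W:wait | queues: N=2 E=1 S=0 W=1
Step 3 [NS]: N:car6-GO,E:wait,S:empty,W:wait | queues: N=1 E=1 S=0 W=1
Step 4 [NS]: N:car8-GO,E:wait,S:empty,W:wait | queues: N=0 E=1 S=0 W=1
Step 5 [EW]: N:wait,E:car2-GO,S:wait,W:car3-GO | queues: N=0 E=0 S=0 W=0

N: empty
E: empty
S: empty
W: empty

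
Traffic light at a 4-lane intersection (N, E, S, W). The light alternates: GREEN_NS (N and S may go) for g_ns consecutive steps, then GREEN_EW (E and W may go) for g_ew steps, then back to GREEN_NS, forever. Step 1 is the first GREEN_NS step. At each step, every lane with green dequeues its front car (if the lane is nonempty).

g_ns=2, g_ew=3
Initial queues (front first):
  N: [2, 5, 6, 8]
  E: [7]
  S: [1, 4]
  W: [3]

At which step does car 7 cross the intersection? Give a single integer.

Step 1 [NS]: N:car2-GO,E:wait,S:car1-GO,W:wait | queues: N=3 E=1 S=1 W=1
Step 2 [NS]: N:car5-GO,E:wait,S:car4-GO,W:wait | queues: N=2 E=1 S=0 W=1
Step 3 [EW]: N:wait,E:car7-GO,S:wait,W:car3-GO | queues: N=2 E=0 S=0 W=0
Step 4 [EW]: N:wait,E:empty,S:wait,W:empty | queues: N=2 E=0 S=0 W=0
Step 5 [EW]: N:wait,E:empty,S:wait,W:empty | queues: N=2 E=0 S=0 W=0
Step 6 [NS]: N:car6-GO,E:wait,S:empty,W:wait | queues: N=1 E=0 S=0 W=0
Step 7 [NS]: N:car8-GO,E:wait,S:empty,W:wait | queues: N=0 E=0 S=0 W=0
Car 7 crosses at step 3

3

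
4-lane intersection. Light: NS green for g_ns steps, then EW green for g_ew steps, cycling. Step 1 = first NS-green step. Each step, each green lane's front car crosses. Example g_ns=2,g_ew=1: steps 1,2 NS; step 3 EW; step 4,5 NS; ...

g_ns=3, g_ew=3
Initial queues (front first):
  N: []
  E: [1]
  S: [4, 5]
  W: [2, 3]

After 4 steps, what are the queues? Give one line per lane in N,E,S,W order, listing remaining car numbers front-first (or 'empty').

Step 1 [NS]: N:empty,E:wait,S:car4-GO,W:wait | queues: N=0 E=1 S=1 W=2
Step 2 [NS]: N:empty,E:wait,S:car5-GO,W:wait | queues: N=0 E=1 S=0 W=2
Step 3 [NS]: N:empty,E:wait,S:empty,W:wait | queues: N=0 E=1 S=0 W=2
Step 4 [EW]: N:wait,E:car1-GO,S:wait,W:car2-GO | queues: N=0 E=0 S=0 W=1

N: empty
E: empty
S: empty
W: 3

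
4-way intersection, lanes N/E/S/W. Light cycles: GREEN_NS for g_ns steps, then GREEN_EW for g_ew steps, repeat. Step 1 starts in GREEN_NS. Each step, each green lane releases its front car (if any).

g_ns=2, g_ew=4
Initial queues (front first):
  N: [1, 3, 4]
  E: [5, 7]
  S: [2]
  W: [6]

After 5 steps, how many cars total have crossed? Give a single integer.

Answer: 6

Derivation:
Step 1 [NS]: N:car1-GO,E:wait,S:car2-GO,W:wait | queues: N=2 E=2 S=0 W=1
Step 2 [NS]: N:car3-GO,E:wait,S:empty,W:wait | queues: N=1 E=2 S=0 W=1
Step 3 [EW]: N:wait,E:car5-GO,S:wait,W:car6-GO | queues: N=1 E=1 S=0 W=0
Step 4 [EW]: N:wait,E:car7-GO,S:wait,W:empty | queues: N=1 E=0 S=0 W=0
Step 5 [EW]: N:wait,E:empty,S:wait,W:empty | queues: N=1 E=0 S=0 W=0
Cars crossed by step 5: 6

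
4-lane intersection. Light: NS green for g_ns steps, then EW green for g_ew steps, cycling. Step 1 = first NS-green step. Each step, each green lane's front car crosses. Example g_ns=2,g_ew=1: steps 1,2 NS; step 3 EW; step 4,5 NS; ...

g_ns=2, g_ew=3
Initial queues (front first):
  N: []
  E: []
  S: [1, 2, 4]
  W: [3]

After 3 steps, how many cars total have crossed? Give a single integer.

Answer: 3

Derivation:
Step 1 [NS]: N:empty,E:wait,S:car1-GO,W:wait | queues: N=0 E=0 S=2 W=1
Step 2 [NS]: N:empty,E:wait,S:car2-GO,W:wait | queues: N=0 E=0 S=1 W=1
Step 3 [EW]: N:wait,E:empty,S:wait,W:car3-GO | queues: N=0 E=0 S=1 W=0
Cars crossed by step 3: 3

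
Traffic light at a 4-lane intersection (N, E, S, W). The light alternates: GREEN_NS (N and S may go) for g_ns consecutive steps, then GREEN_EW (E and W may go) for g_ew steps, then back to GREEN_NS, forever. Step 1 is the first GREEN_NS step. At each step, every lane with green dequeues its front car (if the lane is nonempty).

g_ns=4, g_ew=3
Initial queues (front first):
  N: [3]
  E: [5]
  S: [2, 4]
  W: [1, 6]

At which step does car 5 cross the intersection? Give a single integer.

Step 1 [NS]: N:car3-GO,E:wait,S:car2-GO,W:wait | queues: N=0 E=1 S=1 W=2
Step 2 [NS]: N:empty,E:wait,S:car4-GO,W:wait | queues: N=0 E=1 S=0 W=2
Step 3 [NS]: N:empty,E:wait,S:empty,W:wait | queues: N=0 E=1 S=0 W=2
Step 4 [NS]: N:empty,E:wait,S:empty,W:wait | queues: N=0 E=1 S=0 W=2
Step 5 [EW]: N:wait,E:car5-GO,S:wait,W:car1-GO | queues: N=0 E=0 S=0 W=1
Step 6 [EW]: N:wait,E:empty,S:wait,W:car6-GO | queues: N=0 E=0 S=0 W=0
Car 5 crosses at step 5

5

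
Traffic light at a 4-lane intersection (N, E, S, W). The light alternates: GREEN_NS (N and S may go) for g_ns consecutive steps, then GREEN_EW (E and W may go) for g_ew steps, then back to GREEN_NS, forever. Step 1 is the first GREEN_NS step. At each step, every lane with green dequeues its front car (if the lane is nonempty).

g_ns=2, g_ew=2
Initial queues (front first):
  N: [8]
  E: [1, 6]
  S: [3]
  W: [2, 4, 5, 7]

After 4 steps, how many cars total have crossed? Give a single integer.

Answer: 6

Derivation:
Step 1 [NS]: N:car8-GO,E:wait,S:car3-GO,W:wait | queues: N=0 E=2 S=0 W=4
Step 2 [NS]: N:empty,E:wait,S:empty,W:wait | queues: N=0 E=2 S=0 W=4
Step 3 [EW]: N:wait,E:car1-GO,S:wait,W:car2-GO | queues: N=0 E=1 S=0 W=3
Step 4 [EW]: N:wait,E:car6-GO,S:wait,W:car4-GO | queues: N=0 E=0 S=0 W=2
Cars crossed by step 4: 6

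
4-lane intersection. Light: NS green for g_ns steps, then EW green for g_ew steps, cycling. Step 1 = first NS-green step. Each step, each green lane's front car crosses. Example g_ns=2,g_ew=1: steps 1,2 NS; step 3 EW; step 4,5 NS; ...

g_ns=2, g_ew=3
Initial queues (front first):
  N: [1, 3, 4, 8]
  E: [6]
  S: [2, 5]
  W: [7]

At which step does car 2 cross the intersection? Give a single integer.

Step 1 [NS]: N:car1-GO,E:wait,S:car2-GO,W:wait | queues: N=3 E=1 S=1 W=1
Step 2 [NS]: N:car3-GO,E:wait,S:car5-GO,W:wait | queues: N=2 E=1 S=0 W=1
Step 3 [EW]: N:wait,E:car6-GO,S:wait,W:car7-GO | queues: N=2 E=0 S=0 W=0
Step 4 [EW]: N:wait,E:empty,S:wait,W:empty | queues: N=2 E=0 S=0 W=0
Step 5 [EW]: N:wait,E:empty,S:wait,W:empty | queues: N=2 E=0 S=0 W=0
Step 6 [NS]: N:car4-GO,E:wait,S:empty,W:wait | queues: N=1 E=0 S=0 W=0
Step 7 [NS]: N:car8-GO,E:wait,S:empty,W:wait | queues: N=0 E=0 S=0 W=0
Car 2 crosses at step 1

1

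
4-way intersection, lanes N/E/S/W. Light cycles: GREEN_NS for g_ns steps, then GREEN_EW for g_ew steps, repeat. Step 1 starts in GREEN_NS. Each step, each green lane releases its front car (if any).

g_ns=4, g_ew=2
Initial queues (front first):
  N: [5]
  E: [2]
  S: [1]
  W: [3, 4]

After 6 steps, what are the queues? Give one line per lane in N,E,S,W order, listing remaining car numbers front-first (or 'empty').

Step 1 [NS]: N:car5-GO,E:wait,S:car1-GO,W:wait | queues: N=0 E=1 S=0 W=2
Step 2 [NS]: N:empty,E:wait,S:empty,W:wait | queues: N=0 E=1 S=0 W=2
Step 3 [NS]: N:empty,E:wait,S:empty,W:wait | queues: N=0 E=1 S=0 W=2
Step 4 [NS]: N:empty,E:wait,S:empty,W:wait | queues: N=0 E=1 S=0 W=2
Step 5 [EW]: N:wait,E:car2-GO,S:wait,W:car3-GO | queues: N=0 E=0 S=0 W=1
Step 6 [EW]: N:wait,E:empty,S:wait,W:car4-GO | queues: N=0 E=0 S=0 W=0

N: empty
E: empty
S: empty
W: empty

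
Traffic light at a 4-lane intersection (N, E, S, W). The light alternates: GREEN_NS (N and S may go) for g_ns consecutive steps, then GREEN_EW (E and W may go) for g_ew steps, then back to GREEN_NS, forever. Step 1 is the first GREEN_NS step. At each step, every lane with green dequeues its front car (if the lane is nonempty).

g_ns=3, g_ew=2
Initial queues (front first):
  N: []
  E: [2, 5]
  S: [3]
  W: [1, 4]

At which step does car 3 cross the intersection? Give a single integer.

Step 1 [NS]: N:empty,E:wait,S:car3-GO,W:wait | queues: N=0 E=2 S=0 W=2
Step 2 [NS]: N:empty,E:wait,S:empty,W:wait | queues: N=0 E=2 S=0 W=2
Step 3 [NS]: N:empty,E:wait,S:empty,W:wait | queues: N=0 E=2 S=0 W=2
Step 4 [EW]: N:wait,E:car2-GO,S:wait,W:car1-GO | queues: N=0 E=1 S=0 W=1
Step 5 [EW]: N:wait,E:car5-GO,S:wait,W:car4-GO | queues: N=0 E=0 S=0 W=0
Car 3 crosses at step 1

1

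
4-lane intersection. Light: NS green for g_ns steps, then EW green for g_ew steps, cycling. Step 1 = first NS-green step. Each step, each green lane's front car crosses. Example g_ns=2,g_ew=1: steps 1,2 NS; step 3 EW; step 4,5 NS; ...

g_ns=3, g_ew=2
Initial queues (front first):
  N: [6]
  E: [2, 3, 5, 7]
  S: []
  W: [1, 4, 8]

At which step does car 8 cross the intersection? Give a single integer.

Step 1 [NS]: N:car6-GO,E:wait,S:empty,W:wait | queues: N=0 E=4 S=0 W=3
Step 2 [NS]: N:empty,E:wait,S:empty,W:wait | queues: N=0 E=4 S=0 W=3
Step 3 [NS]: N:empty,E:wait,S:empty,W:wait | queues: N=0 E=4 S=0 W=3
Step 4 [EW]: N:wait,E:car2-GO,S:wait,W:car1-GO | queues: N=0 E=3 S=0 W=2
Step 5 [EW]: N:wait,E:car3-GO,S:wait,W:car4-GO | queues: N=0 E=2 S=0 W=1
Step 6 [NS]: N:empty,E:wait,S:empty,W:wait | queues: N=0 E=2 S=0 W=1
Step 7 [NS]: N:empty,E:wait,S:empty,W:wait | queues: N=0 E=2 S=0 W=1
Step 8 [NS]: N:empty,E:wait,S:empty,W:wait | queues: N=0 E=2 S=0 W=1
Step 9 [EW]: N:wait,E:car5-GO,S:wait,W:car8-GO | queues: N=0 E=1 S=0 W=0
Step 10 [EW]: N:wait,E:car7-GO,S:wait,W:empty | queues: N=0 E=0 S=0 W=0
Car 8 crosses at step 9

9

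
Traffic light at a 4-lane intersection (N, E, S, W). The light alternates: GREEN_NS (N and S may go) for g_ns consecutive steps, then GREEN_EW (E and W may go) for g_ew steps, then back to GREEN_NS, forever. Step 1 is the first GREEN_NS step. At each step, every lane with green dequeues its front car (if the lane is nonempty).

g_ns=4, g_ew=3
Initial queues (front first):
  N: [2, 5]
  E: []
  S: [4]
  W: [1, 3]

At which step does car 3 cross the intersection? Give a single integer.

Step 1 [NS]: N:car2-GO,E:wait,S:car4-GO,W:wait | queues: N=1 E=0 S=0 W=2
Step 2 [NS]: N:car5-GO,E:wait,S:empty,W:wait | queues: N=0 E=0 S=0 W=2
Step 3 [NS]: N:empty,E:wait,S:empty,W:wait | queues: N=0 E=0 S=0 W=2
Step 4 [NS]: N:empty,E:wait,S:empty,W:wait | queues: N=0 E=0 S=0 W=2
Step 5 [EW]: N:wait,E:empty,S:wait,W:car1-GO | queues: N=0 E=0 S=0 W=1
Step 6 [EW]: N:wait,E:empty,S:wait,W:car3-GO | queues: N=0 E=0 S=0 W=0
Car 3 crosses at step 6

6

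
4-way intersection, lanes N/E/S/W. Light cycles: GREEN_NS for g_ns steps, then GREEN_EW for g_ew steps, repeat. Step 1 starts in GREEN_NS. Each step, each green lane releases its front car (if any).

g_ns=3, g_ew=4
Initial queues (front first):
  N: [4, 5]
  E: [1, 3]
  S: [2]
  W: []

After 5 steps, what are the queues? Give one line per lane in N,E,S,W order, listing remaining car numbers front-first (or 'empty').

Step 1 [NS]: N:car4-GO,E:wait,S:car2-GO,W:wait | queues: N=1 E=2 S=0 W=0
Step 2 [NS]: N:car5-GO,E:wait,S:empty,W:wait | queues: N=0 E=2 S=0 W=0
Step 3 [NS]: N:empty,E:wait,S:empty,W:wait | queues: N=0 E=2 S=0 W=0
Step 4 [EW]: N:wait,E:car1-GO,S:wait,W:empty | queues: N=0 E=1 S=0 W=0
Step 5 [EW]: N:wait,E:car3-GO,S:wait,W:empty | queues: N=0 E=0 S=0 W=0

N: empty
E: empty
S: empty
W: empty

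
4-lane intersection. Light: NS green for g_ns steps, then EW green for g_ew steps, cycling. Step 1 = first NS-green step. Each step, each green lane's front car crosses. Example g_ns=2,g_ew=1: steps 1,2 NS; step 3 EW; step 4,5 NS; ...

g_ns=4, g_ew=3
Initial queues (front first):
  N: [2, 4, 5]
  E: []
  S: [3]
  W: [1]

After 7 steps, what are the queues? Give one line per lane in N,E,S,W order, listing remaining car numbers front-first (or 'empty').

Step 1 [NS]: N:car2-GO,E:wait,S:car3-GO,W:wait | queues: N=2 E=0 S=0 W=1
Step 2 [NS]: N:car4-GO,E:wait,S:empty,W:wait | queues: N=1 E=0 S=0 W=1
Step 3 [NS]: N:car5-GO,E:wait,S:empty,W:wait | queues: N=0 E=0 S=0 W=1
Step 4 [NS]: N:empty,E:wait,S:empty,W:wait | queues: N=0 E=0 S=0 W=1
Step 5 [EW]: N:wait,E:empty,S:wait,W:car1-GO | queues: N=0 E=0 S=0 W=0

N: empty
E: empty
S: empty
W: empty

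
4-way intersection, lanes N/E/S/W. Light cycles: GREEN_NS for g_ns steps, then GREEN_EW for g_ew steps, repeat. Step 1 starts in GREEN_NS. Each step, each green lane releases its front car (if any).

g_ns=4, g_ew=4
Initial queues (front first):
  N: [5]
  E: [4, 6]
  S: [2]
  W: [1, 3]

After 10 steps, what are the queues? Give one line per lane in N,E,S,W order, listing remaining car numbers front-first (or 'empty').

Step 1 [NS]: N:car5-GO,E:wait,S:car2-GO,W:wait | queues: N=0 E=2 S=0 W=2
Step 2 [NS]: N:empty,E:wait,S:empty,W:wait | queues: N=0 E=2 S=0 W=2
Step 3 [NS]: N:empty,E:wait,S:empty,W:wait | queues: N=0 E=2 S=0 W=2
Step 4 [NS]: N:empty,E:wait,S:empty,W:wait | queues: N=0 E=2 S=0 W=2
Step 5 [EW]: N:wait,E:car4-GO,S:wait,W:car1-GO | queues: N=0 E=1 S=0 W=1
Step 6 [EW]: N:wait,E:car6-GO,S:wait,W:car3-GO | queues: N=0 E=0 S=0 W=0

N: empty
E: empty
S: empty
W: empty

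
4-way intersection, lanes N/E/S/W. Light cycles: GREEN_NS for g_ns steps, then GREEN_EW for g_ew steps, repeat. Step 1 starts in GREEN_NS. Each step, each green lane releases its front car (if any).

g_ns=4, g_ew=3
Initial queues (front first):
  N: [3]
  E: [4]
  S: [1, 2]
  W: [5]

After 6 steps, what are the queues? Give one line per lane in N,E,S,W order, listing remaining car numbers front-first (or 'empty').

Step 1 [NS]: N:car3-GO,E:wait,S:car1-GO,W:wait | queues: N=0 E=1 S=1 W=1
Step 2 [NS]: N:empty,E:wait,S:car2-GO,W:wait | queues: N=0 E=1 S=0 W=1
Step 3 [NS]: N:empty,E:wait,S:empty,W:wait | queues: N=0 E=1 S=0 W=1
Step 4 [NS]: N:empty,E:wait,S:empty,W:wait | queues: N=0 E=1 S=0 W=1
Step 5 [EW]: N:wait,E:car4-GO,S:wait,W:car5-GO | queues: N=0 E=0 S=0 W=0

N: empty
E: empty
S: empty
W: empty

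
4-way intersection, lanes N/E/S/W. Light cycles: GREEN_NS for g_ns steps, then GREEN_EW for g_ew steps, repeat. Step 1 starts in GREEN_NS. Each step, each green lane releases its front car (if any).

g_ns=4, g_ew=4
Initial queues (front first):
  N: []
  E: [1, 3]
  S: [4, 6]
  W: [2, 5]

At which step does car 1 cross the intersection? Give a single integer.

Step 1 [NS]: N:empty,E:wait,S:car4-GO,W:wait | queues: N=0 E=2 S=1 W=2
Step 2 [NS]: N:empty,E:wait,S:car6-GO,W:wait | queues: N=0 E=2 S=0 W=2
Step 3 [NS]: N:empty,E:wait,S:empty,W:wait | queues: N=0 E=2 S=0 W=2
Step 4 [NS]: N:empty,E:wait,S:empty,W:wait | queues: N=0 E=2 S=0 W=2
Step 5 [EW]: N:wait,E:car1-GO,S:wait,W:car2-GO | queues: N=0 E=1 S=0 W=1
Step 6 [EW]: N:wait,E:car3-GO,S:wait,W:car5-GO | queues: N=0 E=0 S=0 W=0
Car 1 crosses at step 5

5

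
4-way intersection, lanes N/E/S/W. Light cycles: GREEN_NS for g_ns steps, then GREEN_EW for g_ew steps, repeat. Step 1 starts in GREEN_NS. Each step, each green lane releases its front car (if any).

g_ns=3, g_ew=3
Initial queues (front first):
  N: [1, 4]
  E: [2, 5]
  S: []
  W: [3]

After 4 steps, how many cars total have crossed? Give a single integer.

Answer: 4

Derivation:
Step 1 [NS]: N:car1-GO,E:wait,S:empty,W:wait | queues: N=1 E=2 S=0 W=1
Step 2 [NS]: N:car4-GO,E:wait,S:empty,W:wait | queues: N=0 E=2 S=0 W=1
Step 3 [NS]: N:empty,E:wait,S:empty,W:wait | queues: N=0 E=2 S=0 W=1
Step 4 [EW]: N:wait,E:car2-GO,S:wait,W:car3-GO | queues: N=0 E=1 S=0 W=0
Cars crossed by step 4: 4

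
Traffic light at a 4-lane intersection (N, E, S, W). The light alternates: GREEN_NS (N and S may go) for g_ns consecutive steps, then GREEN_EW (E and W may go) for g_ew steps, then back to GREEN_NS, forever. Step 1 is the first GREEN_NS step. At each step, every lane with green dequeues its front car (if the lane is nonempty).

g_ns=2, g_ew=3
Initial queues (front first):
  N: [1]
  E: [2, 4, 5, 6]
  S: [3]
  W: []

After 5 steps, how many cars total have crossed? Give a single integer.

Answer: 5

Derivation:
Step 1 [NS]: N:car1-GO,E:wait,S:car3-GO,W:wait | queues: N=0 E=4 S=0 W=0
Step 2 [NS]: N:empty,E:wait,S:empty,W:wait | queues: N=0 E=4 S=0 W=0
Step 3 [EW]: N:wait,E:car2-GO,S:wait,W:empty | queues: N=0 E=3 S=0 W=0
Step 4 [EW]: N:wait,E:car4-GO,S:wait,W:empty | queues: N=0 E=2 S=0 W=0
Step 5 [EW]: N:wait,E:car5-GO,S:wait,W:empty | queues: N=0 E=1 S=0 W=0
Cars crossed by step 5: 5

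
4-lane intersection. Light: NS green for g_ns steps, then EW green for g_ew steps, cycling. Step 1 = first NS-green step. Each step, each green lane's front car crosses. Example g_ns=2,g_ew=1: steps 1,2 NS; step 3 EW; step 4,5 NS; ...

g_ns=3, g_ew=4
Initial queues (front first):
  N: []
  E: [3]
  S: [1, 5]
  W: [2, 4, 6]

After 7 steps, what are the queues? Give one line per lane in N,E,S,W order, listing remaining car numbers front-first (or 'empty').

Step 1 [NS]: N:empty,E:wait,S:car1-GO,W:wait | queues: N=0 E=1 S=1 W=3
Step 2 [NS]: N:empty,E:wait,S:car5-GO,W:wait | queues: N=0 E=1 S=0 W=3
Step 3 [NS]: N:empty,E:wait,S:empty,W:wait | queues: N=0 E=1 S=0 W=3
Step 4 [EW]: N:wait,E:car3-GO,S:wait,W:car2-GO | queues: N=0 E=0 S=0 W=2
Step 5 [EW]: N:wait,E:empty,S:wait,W:car4-GO | queues: N=0 E=0 S=0 W=1
Step 6 [EW]: N:wait,E:empty,S:wait,W:car6-GO | queues: N=0 E=0 S=0 W=0

N: empty
E: empty
S: empty
W: empty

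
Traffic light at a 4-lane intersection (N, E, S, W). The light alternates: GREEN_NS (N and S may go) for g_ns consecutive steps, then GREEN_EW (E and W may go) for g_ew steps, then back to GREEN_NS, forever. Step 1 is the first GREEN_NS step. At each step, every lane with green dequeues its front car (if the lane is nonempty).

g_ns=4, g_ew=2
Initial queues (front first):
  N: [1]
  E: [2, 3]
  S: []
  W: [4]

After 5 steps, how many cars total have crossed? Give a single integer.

Answer: 3

Derivation:
Step 1 [NS]: N:car1-GO,E:wait,S:empty,W:wait | queues: N=0 E=2 S=0 W=1
Step 2 [NS]: N:empty,E:wait,S:empty,W:wait | queues: N=0 E=2 S=0 W=1
Step 3 [NS]: N:empty,E:wait,S:empty,W:wait | queues: N=0 E=2 S=0 W=1
Step 4 [NS]: N:empty,E:wait,S:empty,W:wait | queues: N=0 E=2 S=0 W=1
Step 5 [EW]: N:wait,E:car2-GO,S:wait,W:car4-GO | queues: N=0 E=1 S=0 W=0
Cars crossed by step 5: 3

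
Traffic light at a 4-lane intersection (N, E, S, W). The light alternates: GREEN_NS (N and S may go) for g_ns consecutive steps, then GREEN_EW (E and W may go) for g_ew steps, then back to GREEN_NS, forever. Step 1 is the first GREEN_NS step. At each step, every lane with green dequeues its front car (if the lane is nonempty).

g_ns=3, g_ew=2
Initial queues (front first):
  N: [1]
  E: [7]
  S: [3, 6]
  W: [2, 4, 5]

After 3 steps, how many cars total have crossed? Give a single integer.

Step 1 [NS]: N:car1-GO,E:wait,S:car3-GO,W:wait | queues: N=0 E=1 S=1 W=3
Step 2 [NS]: N:empty,E:wait,S:car6-GO,W:wait | queues: N=0 E=1 S=0 W=3
Step 3 [NS]: N:empty,E:wait,S:empty,W:wait | queues: N=0 E=1 S=0 W=3
Cars crossed by step 3: 3

Answer: 3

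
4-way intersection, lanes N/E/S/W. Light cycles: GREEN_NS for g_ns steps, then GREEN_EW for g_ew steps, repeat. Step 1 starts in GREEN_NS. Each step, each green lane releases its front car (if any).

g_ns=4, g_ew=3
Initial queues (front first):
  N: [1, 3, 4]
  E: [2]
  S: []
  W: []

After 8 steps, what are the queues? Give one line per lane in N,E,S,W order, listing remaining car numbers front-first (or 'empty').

Step 1 [NS]: N:car1-GO,E:wait,S:empty,W:wait | queues: N=2 E=1 S=0 W=0
Step 2 [NS]: N:car3-GO,E:wait,S:empty,W:wait | queues: N=1 E=1 S=0 W=0
Step 3 [NS]: N:car4-GO,E:wait,S:empty,W:wait | queues: N=0 E=1 S=0 W=0
Step 4 [NS]: N:empty,E:wait,S:empty,W:wait | queues: N=0 E=1 S=0 W=0
Step 5 [EW]: N:wait,E:car2-GO,S:wait,W:empty | queues: N=0 E=0 S=0 W=0

N: empty
E: empty
S: empty
W: empty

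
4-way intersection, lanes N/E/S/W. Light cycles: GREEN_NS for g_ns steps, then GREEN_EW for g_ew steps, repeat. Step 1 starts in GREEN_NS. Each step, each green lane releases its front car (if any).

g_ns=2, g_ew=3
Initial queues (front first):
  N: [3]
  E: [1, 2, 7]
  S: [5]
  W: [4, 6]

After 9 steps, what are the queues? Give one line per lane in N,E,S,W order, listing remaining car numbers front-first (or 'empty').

Step 1 [NS]: N:car3-GO,E:wait,S:car5-GO,W:wait | queues: N=0 E=3 S=0 W=2
Step 2 [NS]: N:empty,E:wait,S:empty,W:wait | queues: N=0 E=3 S=0 W=2
Step 3 [EW]: N:wait,E:car1-GO,S:wait,W:car4-GO | queues: N=0 E=2 S=0 W=1
Step 4 [EW]: N:wait,E:car2-GO,S:wait,W:car6-GO | queues: N=0 E=1 S=0 W=0
Step 5 [EW]: N:wait,E:car7-GO,S:wait,W:empty | queues: N=0 E=0 S=0 W=0

N: empty
E: empty
S: empty
W: empty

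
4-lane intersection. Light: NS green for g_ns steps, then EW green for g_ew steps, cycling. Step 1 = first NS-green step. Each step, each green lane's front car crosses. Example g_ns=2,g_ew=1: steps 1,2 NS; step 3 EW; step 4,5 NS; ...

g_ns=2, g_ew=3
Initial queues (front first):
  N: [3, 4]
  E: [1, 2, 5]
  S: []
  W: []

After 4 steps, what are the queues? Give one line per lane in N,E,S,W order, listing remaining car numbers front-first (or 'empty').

Step 1 [NS]: N:car3-GO,E:wait,S:empty,W:wait | queues: N=1 E=3 S=0 W=0
Step 2 [NS]: N:car4-GO,E:wait,S:empty,W:wait | queues: N=0 E=3 S=0 W=0
Step 3 [EW]: N:wait,E:car1-GO,S:wait,W:empty | queues: N=0 E=2 S=0 W=0
Step 4 [EW]: N:wait,E:car2-GO,S:wait,W:empty | queues: N=0 E=1 S=0 W=0

N: empty
E: 5
S: empty
W: empty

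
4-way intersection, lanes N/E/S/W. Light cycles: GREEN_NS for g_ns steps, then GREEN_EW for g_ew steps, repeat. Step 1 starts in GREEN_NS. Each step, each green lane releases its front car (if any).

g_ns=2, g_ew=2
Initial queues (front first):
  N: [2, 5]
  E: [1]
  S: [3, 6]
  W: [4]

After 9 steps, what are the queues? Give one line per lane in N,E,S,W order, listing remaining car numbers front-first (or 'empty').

Step 1 [NS]: N:car2-GO,E:wait,S:car3-GO,W:wait | queues: N=1 E=1 S=1 W=1
Step 2 [NS]: N:car5-GO,E:wait,S:car6-GO,W:wait | queues: N=0 E=1 S=0 W=1
Step 3 [EW]: N:wait,E:car1-GO,S:wait,W:car4-GO | queues: N=0 E=0 S=0 W=0

N: empty
E: empty
S: empty
W: empty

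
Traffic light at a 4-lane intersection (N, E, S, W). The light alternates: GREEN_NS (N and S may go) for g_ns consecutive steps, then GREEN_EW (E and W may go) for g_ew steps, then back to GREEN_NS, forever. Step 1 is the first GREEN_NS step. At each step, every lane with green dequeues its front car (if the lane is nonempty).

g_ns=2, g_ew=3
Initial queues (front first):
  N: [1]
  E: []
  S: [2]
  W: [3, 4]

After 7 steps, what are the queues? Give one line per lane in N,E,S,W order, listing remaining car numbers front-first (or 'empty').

Step 1 [NS]: N:car1-GO,E:wait,S:car2-GO,W:wait | queues: N=0 E=0 S=0 W=2
Step 2 [NS]: N:empty,E:wait,S:empty,W:wait | queues: N=0 E=0 S=0 W=2
Step 3 [EW]: N:wait,E:empty,S:wait,W:car3-GO | queues: N=0 E=0 S=0 W=1
Step 4 [EW]: N:wait,E:empty,S:wait,W:car4-GO | queues: N=0 E=0 S=0 W=0

N: empty
E: empty
S: empty
W: empty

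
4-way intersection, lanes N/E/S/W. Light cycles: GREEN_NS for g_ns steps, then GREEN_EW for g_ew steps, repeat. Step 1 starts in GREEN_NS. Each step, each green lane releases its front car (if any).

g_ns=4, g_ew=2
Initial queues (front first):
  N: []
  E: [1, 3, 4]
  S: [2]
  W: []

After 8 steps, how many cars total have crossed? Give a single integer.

Answer: 3

Derivation:
Step 1 [NS]: N:empty,E:wait,S:car2-GO,W:wait | queues: N=0 E=3 S=0 W=0
Step 2 [NS]: N:empty,E:wait,S:empty,W:wait | queues: N=0 E=3 S=0 W=0
Step 3 [NS]: N:empty,E:wait,S:empty,W:wait | queues: N=0 E=3 S=0 W=0
Step 4 [NS]: N:empty,E:wait,S:empty,W:wait | queues: N=0 E=3 S=0 W=0
Step 5 [EW]: N:wait,E:car1-GO,S:wait,W:empty | queues: N=0 E=2 S=0 W=0
Step 6 [EW]: N:wait,E:car3-GO,S:wait,W:empty | queues: N=0 E=1 S=0 W=0
Step 7 [NS]: N:empty,E:wait,S:empty,W:wait | queues: N=0 E=1 S=0 W=0
Step 8 [NS]: N:empty,E:wait,S:empty,W:wait | queues: N=0 E=1 S=0 W=0
Cars crossed by step 8: 3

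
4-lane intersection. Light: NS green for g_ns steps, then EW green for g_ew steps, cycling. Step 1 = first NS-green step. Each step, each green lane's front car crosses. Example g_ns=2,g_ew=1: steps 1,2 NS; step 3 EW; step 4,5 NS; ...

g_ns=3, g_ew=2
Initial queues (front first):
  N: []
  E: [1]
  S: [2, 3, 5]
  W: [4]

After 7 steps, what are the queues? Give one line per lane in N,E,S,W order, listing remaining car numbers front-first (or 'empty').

Step 1 [NS]: N:empty,E:wait,S:car2-GO,W:wait | queues: N=0 E=1 S=2 W=1
Step 2 [NS]: N:empty,E:wait,S:car3-GO,W:wait | queues: N=0 E=1 S=1 W=1
Step 3 [NS]: N:empty,E:wait,S:car5-GO,W:wait | queues: N=0 E=1 S=0 W=1
Step 4 [EW]: N:wait,E:car1-GO,S:wait,W:car4-GO | queues: N=0 E=0 S=0 W=0

N: empty
E: empty
S: empty
W: empty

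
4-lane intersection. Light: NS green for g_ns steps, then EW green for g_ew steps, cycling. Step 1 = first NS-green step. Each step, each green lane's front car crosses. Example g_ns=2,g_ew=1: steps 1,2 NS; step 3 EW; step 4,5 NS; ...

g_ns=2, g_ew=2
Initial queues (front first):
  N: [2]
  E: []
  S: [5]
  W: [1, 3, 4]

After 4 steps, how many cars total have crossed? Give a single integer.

Step 1 [NS]: N:car2-GO,E:wait,S:car5-GO,W:wait | queues: N=0 E=0 S=0 W=3
Step 2 [NS]: N:empty,E:wait,S:empty,W:wait | queues: N=0 E=0 S=0 W=3
Step 3 [EW]: N:wait,E:empty,S:wait,W:car1-GO | queues: N=0 E=0 S=0 W=2
Step 4 [EW]: N:wait,E:empty,S:wait,W:car3-GO | queues: N=0 E=0 S=0 W=1
Cars crossed by step 4: 4

Answer: 4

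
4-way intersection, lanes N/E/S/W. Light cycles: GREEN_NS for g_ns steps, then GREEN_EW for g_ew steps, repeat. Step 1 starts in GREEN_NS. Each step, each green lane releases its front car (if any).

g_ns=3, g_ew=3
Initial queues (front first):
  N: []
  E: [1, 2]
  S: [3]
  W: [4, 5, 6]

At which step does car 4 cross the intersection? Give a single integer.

Step 1 [NS]: N:empty,E:wait,S:car3-GO,W:wait | queues: N=0 E=2 S=0 W=3
Step 2 [NS]: N:empty,E:wait,S:empty,W:wait | queues: N=0 E=2 S=0 W=3
Step 3 [NS]: N:empty,E:wait,S:empty,W:wait | queues: N=0 E=2 S=0 W=3
Step 4 [EW]: N:wait,E:car1-GO,S:wait,W:car4-GO | queues: N=0 E=1 S=0 W=2
Step 5 [EW]: N:wait,E:car2-GO,S:wait,W:car5-GO | queues: N=0 E=0 S=0 W=1
Step 6 [EW]: N:wait,E:empty,S:wait,W:car6-GO | queues: N=0 E=0 S=0 W=0
Car 4 crosses at step 4

4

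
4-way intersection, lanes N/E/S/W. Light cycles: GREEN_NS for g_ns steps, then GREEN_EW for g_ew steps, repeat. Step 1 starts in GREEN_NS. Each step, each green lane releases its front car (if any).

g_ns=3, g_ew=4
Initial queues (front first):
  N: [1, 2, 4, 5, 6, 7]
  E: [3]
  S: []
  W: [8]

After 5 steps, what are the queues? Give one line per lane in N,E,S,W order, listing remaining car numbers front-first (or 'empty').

Step 1 [NS]: N:car1-GO,E:wait,S:empty,W:wait | queues: N=5 E=1 S=0 W=1
Step 2 [NS]: N:car2-GO,E:wait,S:empty,W:wait | queues: N=4 E=1 S=0 W=1
Step 3 [NS]: N:car4-GO,E:wait,S:empty,W:wait | queues: N=3 E=1 S=0 W=1
Step 4 [EW]: N:wait,E:car3-GO,S:wait,W:car8-GO | queues: N=3 E=0 S=0 W=0
Step 5 [EW]: N:wait,E:empty,S:wait,W:empty | queues: N=3 E=0 S=0 W=0

N: 5 6 7
E: empty
S: empty
W: empty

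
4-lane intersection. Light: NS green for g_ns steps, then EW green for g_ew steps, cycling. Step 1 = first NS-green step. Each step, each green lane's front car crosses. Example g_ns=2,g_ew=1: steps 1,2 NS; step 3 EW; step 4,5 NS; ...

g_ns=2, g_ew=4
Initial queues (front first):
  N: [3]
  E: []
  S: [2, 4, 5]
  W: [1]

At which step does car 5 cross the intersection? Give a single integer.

Step 1 [NS]: N:car3-GO,E:wait,S:car2-GO,W:wait | queues: N=0 E=0 S=2 W=1
Step 2 [NS]: N:empty,E:wait,S:car4-GO,W:wait | queues: N=0 E=0 S=1 W=1
Step 3 [EW]: N:wait,E:empty,S:wait,W:car1-GO | queues: N=0 E=0 S=1 W=0
Step 4 [EW]: N:wait,E:empty,S:wait,W:empty | queues: N=0 E=0 S=1 W=0
Step 5 [EW]: N:wait,E:empty,S:wait,W:empty | queues: N=0 E=0 S=1 W=0
Step 6 [EW]: N:wait,E:empty,S:wait,W:empty | queues: N=0 E=0 S=1 W=0
Step 7 [NS]: N:empty,E:wait,S:car5-GO,W:wait | queues: N=0 E=0 S=0 W=0
Car 5 crosses at step 7

7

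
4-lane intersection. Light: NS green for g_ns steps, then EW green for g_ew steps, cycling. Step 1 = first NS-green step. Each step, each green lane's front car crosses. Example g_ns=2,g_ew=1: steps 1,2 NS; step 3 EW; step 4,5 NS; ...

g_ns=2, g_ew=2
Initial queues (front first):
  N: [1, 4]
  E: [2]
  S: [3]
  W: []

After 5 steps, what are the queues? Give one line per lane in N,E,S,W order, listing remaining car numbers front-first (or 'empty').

Step 1 [NS]: N:car1-GO,E:wait,S:car3-GO,W:wait | queues: N=1 E=1 S=0 W=0
Step 2 [NS]: N:car4-GO,E:wait,S:empty,W:wait | queues: N=0 E=1 S=0 W=0
Step 3 [EW]: N:wait,E:car2-GO,S:wait,W:empty | queues: N=0 E=0 S=0 W=0

N: empty
E: empty
S: empty
W: empty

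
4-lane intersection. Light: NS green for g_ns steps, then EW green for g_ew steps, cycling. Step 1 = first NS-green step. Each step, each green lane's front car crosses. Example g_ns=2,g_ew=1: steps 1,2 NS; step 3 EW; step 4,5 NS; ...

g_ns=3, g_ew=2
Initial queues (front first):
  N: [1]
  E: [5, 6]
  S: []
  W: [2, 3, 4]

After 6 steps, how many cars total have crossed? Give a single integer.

Step 1 [NS]: N:car1-GO,E:wait,S:empty,W:wait | queues: N=0 E=2 S=0 W=3
Step 2 [NS]: N:empty,E:wait,S:empty,W:wait | queues: N=0 E=2 S=0 W=3
Step 3 [NS]: N:empty,E:wait,S:empty,W:wait | queues: N=0 E=2 S=0 W=3
Step 4 [EW]: N:wait,E:car5-GO,S:wait,W:car2-GO | queues: N=0 E=1 S=0 W=2
Step 5 [EW]: N:wait,E:car6-GO,S:wait,W:car3-GO | queues: N=0 E=0 S=0 W=1
Step 6 [NS]: N:empty,E:wait,S:empty,W:wait | queues: N=0 E=0 S=0 W=1
Cars crossed by step 6: 5

Answer: 5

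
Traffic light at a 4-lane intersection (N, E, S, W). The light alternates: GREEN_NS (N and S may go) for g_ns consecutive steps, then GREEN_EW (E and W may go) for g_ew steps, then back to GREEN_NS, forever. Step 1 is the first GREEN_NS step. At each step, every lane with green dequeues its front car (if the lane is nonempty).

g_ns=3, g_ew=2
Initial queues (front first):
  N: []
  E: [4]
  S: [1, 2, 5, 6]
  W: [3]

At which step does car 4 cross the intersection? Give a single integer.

Step 1 [NS]: N:empty,E:wait,S:car1-GO,W:wait | queues: N=0 E=1 S=3 W=1
Step 2 [NS]: N:empty,E:wait,S:car2-GO,W:wait | queues: N=0 E=1 S=2 W=1
Step 3 [NS]: N:empty,E:wait,S:car5-GO,W:wait | queues: N=0 E=1 S=1 W=1
Step 4 [EW]: N:wait,E:car4-GO,S:wait,W:car3-GO | queues: N=0 E=0 S=1 W=0
Step 5 [EW]: N:wait,E:empty,S:wait,W:empty | queues: N=0 E=0 S=1 W=0
Step 6 [NS]: N:empty,E:wait,S:car6-GO,W:wait | queues: N=0 E=0 S=0 W=0
Car 4 crosses at step 4

4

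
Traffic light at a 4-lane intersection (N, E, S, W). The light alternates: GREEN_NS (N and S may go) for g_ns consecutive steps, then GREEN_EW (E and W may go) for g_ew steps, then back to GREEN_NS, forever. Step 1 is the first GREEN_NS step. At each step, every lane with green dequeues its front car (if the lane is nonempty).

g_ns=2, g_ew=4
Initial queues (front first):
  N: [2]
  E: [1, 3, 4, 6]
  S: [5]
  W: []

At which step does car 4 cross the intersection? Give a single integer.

Step 1 [NS]: N:car2-GO,E:wait,S:car5-GO,W:wait | queues: N=0 E=4 S=0 W=0
Step 2 [NS]: N:empty,E:wait,S:empty,W:wait | queues: N=0 E=4 S=0 W=0
Step 3 [EW]: N:wait,E:car1-GO,S:wait,W:empty | queues: N=0 E=3 S=0 W=0
Step 4 [EW]: N:wait,E:car3-GO,S:wait,W:empty | queues: N=0 E=2 S=0 W=0
Step 5 [EW]: N:wait,E:car4-GO,S:wait,W:empty | queues: N=0 E=1 S=0 W=0
Step 6 [EW]: N:wait,E:car6-GO,S:wait,W:empty | queues: N=0 E=0 S=0 W=0
Car 4 crosses at step 5

5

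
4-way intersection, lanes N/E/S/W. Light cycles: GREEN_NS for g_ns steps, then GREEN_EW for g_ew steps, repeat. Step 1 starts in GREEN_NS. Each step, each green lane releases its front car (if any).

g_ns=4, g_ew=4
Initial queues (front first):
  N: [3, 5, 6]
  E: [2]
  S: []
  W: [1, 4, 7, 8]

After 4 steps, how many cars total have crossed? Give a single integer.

Step 1 [NS]: N:car3-GO,E:wait,S:empty,W:wait | queues: N=2 E=1 S=0 W=4
Step 2 [NS]: N:car5-GO,E:wait,S:empty,W:wait | queues: N=1 E=1 S=0 W=4
Step 3 [NS]: N:car6-GO,E:wait,S:empty,W:wait | queues: N=0 E=1 S=0 W=4
Step 4 [NS]: N:empty,E:wait,S:empty,W:wait | queues: N=0 E=1 S=0 W=4
Cars crossed by step 4: 3

Answer: 3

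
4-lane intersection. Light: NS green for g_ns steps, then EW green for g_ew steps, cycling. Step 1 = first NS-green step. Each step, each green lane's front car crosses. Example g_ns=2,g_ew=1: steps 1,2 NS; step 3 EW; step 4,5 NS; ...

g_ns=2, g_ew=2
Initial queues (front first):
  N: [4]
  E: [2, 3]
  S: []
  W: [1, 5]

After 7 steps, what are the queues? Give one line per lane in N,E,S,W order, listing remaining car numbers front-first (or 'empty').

Step 1 [NS]: N:car4-GO,E:wait,S:empty,W:wait | queues: N=0 E=2 S=0 W=2
Step 2 [NS]: N:empty,E:wait,S:empty,W:wait | queues: N=0 E=2 S=0 W=2
Step 3 [EW]: N:wait,E:car2-GO,S:wait,W:car1-GO | queues: N=0 E=1 S=0 W=1
Step 4 [EW]: N:wait,E:car3-GO,S:wait,W:car5-GO | queues: N=0 E=0 S=0 W=0

N: empty
E: empty
S: empty
W: empty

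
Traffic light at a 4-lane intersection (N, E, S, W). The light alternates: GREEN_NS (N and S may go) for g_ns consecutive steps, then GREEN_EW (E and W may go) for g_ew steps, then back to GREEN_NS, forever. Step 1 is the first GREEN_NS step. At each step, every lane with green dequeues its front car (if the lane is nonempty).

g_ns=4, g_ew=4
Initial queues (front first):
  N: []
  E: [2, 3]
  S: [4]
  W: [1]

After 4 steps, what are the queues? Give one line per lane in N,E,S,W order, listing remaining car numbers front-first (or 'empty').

Step 1 [NS]: N:empty,E:wait,S:car4-GO,W:wait | queues: N=0 E=2 S=0 W=1
Step 2 [NS]: N:empty,E:wait,S:empty,W:wait | queues: N=0 E=2 S=0 W=1
Step 3 [NS]: N:empty,E:wait,S:empty,W:wait | queues: N=0 E=2 S=0 W=1
Step 4 [NS]: N:empty,E:wait,S:empty,W:wait | queues: N=0 E=2 S=0 W=1

N: empty
E: 2 3
S: empty
W: 1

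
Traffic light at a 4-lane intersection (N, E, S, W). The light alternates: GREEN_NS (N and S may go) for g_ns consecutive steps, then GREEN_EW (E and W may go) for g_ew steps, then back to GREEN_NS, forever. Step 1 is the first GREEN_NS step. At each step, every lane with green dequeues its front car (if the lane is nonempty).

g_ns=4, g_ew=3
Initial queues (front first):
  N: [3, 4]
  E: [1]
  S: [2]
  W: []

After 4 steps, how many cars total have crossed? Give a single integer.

Step 1 [NS]: N:car3-GO,E:wait,S:car2-GO,W:wait | queues: N=1 E=1 S=0 W=0
Step 2 [NS]: N:car4-GO,E:wait,S:empty,W:wait | queues: N=0 E=1 S=0 W=0
Step 3 [NS]: N:empty,E:wait,S:empty,W:wait | queues: N=0 E=1 S=0 W=0
Step 4 [NS]: N:empty,E:wait,S:empty,W:wait | queues: N=0 E=1 S=0 W=0
Cars crossed by step 4: 3

Answer: 3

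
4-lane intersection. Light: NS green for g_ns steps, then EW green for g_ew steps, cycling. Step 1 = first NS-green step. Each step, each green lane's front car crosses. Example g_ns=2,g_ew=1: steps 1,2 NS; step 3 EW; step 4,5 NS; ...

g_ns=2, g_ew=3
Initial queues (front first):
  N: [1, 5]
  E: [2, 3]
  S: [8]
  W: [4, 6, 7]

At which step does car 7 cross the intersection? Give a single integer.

Step 1 [NS]: N:car1-GO,E:wait,S:car8-GO,W:wait | queues: N=1 E=2 S=0 W=3
Step 2 [NS]: N:car5-GO,E:wait,S:empty,W:wait | queues: N=0 E=2 S=0 W=3
Step 3 [EW]: N:wait,E:car2-GO,S:wait,W:car4-GO | queues: N=0 E=1 S=0 W=2
Step 4 [EW]: N:wait,E:car3-GO,S:wait,W:car6-GO | queues: N=0 E=0 S=0 W=1
Step 5 [EW]: N:wait,E:empty,S:wait,W:car7-GO | queues: N=0 E=0 S=0 W=0
Car 7 crosses at step 5

5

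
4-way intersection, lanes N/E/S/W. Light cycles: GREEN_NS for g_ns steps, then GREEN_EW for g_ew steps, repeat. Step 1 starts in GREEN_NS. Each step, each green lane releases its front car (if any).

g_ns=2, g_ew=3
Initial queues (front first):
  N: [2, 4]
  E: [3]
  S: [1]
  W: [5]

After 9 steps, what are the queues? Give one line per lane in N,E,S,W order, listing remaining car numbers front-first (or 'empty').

Step 1 [NS]: N:car2-GO,E:wait,S:car1-GO,W:wait | queues: N=1 E=1 S=0 W=1
Step 2 [NS]: N:car4-GO,E:wait,S:empty,W:wait | queues: N=0 E=1 S=0 W=1
Step 3 [EW]: N:wait,E:car3-GO,S:wait,W:car5-GO | queues: N=0 E=0 S=0 W=0

N: empty
E: empty
S: empty
W: empty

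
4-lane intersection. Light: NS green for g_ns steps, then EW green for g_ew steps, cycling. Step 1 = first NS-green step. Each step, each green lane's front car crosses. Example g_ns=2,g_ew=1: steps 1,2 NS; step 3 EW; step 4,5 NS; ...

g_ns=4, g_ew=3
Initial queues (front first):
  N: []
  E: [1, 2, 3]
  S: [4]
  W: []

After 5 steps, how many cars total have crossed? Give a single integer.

Step 1 [NS]: N:empty,E:wait,S:car4-GO,W:wait | queues: N=0 E=3 S=0 W=0
Step 2 [NS]: N:empty,E:wait,S:empty,W:wait | queues: N=0 E=3 S=0 W=0
Step 3 [NS]: N:empty,E:wait,S:empty,W:wait | queues: N=0 E=3 S=0 W=0
Step 4 [NS]: N:empty,E:wait,S:empty,W:wait | queues: N=0 E=3 S=0 W=0
Step 5 [EW]: N:wait,E:car1-GO,S:wait,W:empty | queues: N=0 E=2 S=0 W=0
Cars crossed by step 5: 2

Answer: 2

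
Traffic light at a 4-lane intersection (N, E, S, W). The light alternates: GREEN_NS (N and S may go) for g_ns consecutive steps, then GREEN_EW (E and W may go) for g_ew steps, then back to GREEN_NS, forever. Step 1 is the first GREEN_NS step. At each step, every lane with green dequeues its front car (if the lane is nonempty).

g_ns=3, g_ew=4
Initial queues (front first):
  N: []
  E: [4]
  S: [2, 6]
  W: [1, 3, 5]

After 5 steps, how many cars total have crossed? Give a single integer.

Step 1 [NS]: N:empty,E:wait,S:car2-GO,W:wait | queues: N=0 E=1 S=1 W=3
Step 2 [NS]: N:empty,E:wait,S:car6-GO,W:wait | queues: N=0 E=1 S=0 W=3
Step 3 [NS]: N:empty,E:wait,S:empty,W:wait | queues: N=0 E=1 S=0 W=3
Step 4 [EW]: N:wait,E:car4-GO,S:wait,W:car1-GO | queues: N=0 E=0 S=0 W=2
Step 5 [EW]: N:wait,E:empty,S:wait,W:car3-GO | queues: N=0 E=0 S=0 W=1
Cars crossed by step 5: 5

Answer: 5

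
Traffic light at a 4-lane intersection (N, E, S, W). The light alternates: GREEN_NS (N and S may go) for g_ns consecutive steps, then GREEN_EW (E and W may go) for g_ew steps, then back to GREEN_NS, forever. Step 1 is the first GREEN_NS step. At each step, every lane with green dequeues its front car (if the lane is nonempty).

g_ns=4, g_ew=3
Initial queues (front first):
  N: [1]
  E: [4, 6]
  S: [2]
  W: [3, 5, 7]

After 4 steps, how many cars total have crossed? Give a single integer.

Step 1 [NS]: N:car1-GO,E:wait,S:car2-GO,W:wait | queues: N=0 E=2 S=0 W=3
Step 2 [NS]: N:empty,E:wait,S:empty,W:wait | queues: N=0 E=2 S=0 W=3
Step 3 [NS]: N:empty,E:wait,S:empty,W:wait | queues: N=0 E=2 S=0 W=3
Step 4 [NS]: N:empty,E:wait,S:empty,W:wait | queues: N=0 E=2 S=0 W=3
Cars crossed by step 4: 2

Answer: 2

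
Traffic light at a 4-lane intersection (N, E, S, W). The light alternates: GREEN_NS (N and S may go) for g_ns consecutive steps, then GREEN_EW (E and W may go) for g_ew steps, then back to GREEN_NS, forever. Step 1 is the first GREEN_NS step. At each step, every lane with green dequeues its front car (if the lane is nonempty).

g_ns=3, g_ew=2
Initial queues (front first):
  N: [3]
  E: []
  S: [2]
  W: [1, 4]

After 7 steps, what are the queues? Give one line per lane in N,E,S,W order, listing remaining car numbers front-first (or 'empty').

Step 1 [NS]: N:car3-GO,E:wait,S:car2-GO,W:wait | queues: N=0 E=0 S=0 W=2
Step 2 [NS]: N:empty,E:wait,S:empty,W:wait | queues: N=0 E=0 S=0 W=2
Step 3 [NS]: N:empty,E:wait,S:empty,W:wait | queues: N=0 E=0 S=0 W=2
Step 4 [EW]: N:wait,E:empty,S:wait,W:car1-GO | queues: N=0 E=0 S=0 W=1
Step 5 [EW]: N:wait,E:empty,S:wait,W:car4-GO | queues: N=0 E=0 S=0 W=0

N: empty
E: empty
S: empty
W: empty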